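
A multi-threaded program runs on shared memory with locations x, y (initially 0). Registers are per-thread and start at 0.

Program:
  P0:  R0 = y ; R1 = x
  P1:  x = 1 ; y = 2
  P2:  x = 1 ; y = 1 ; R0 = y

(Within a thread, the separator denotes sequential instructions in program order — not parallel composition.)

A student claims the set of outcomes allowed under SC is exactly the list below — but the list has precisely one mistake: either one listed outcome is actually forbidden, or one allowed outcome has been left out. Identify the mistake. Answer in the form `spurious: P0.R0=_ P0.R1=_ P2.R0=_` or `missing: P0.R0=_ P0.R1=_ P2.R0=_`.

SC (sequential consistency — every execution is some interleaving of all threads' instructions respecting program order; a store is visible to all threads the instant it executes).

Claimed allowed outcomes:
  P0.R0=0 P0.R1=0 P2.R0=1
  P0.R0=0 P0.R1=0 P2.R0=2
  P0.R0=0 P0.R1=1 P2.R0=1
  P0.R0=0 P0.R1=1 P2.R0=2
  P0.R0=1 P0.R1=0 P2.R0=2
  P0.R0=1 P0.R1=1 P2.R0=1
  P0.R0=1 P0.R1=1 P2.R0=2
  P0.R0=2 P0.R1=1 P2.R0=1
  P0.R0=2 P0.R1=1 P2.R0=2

outcome vector order: (P0.R0,P0.R1,P2.R0)
[SC] allowed = {001; 002; 011; 012; 111; 112; 211; 212}
claimed∖SC = {102}

spurious: P0.R0=1 P0.R1=0 P2.R0=2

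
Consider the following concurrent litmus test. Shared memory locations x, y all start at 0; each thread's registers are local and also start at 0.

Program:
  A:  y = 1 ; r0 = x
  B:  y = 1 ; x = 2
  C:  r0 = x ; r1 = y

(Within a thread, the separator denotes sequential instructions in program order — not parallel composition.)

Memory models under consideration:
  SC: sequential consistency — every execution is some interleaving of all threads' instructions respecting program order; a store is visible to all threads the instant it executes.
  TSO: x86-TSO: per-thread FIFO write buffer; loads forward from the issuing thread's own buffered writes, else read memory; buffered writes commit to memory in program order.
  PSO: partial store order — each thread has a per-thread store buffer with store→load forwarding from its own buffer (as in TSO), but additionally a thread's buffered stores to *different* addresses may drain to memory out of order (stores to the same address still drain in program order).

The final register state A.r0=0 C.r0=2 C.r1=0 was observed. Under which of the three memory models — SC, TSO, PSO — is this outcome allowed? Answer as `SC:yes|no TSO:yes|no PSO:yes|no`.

outcome vector order: (A.r0,C.r0,C.r1)
SC (6): 0/0/0, 0/0/1, 0/2/1, 2/0/0, 2/0/1, 2/2/1
TSO (6): 0/0/0, 0/0/1, 0/2/1, 2/0/0, 2/0/1, 2/2/1
PSO (8): 0/0/0, 0/0/1, 0/2/0, 0/2/1, 2/0/0, 2/0/1, 2/2/0, 2/2/1
target 0/2/0 ∈ {PSO}

SC:no TSO:no PSO:yes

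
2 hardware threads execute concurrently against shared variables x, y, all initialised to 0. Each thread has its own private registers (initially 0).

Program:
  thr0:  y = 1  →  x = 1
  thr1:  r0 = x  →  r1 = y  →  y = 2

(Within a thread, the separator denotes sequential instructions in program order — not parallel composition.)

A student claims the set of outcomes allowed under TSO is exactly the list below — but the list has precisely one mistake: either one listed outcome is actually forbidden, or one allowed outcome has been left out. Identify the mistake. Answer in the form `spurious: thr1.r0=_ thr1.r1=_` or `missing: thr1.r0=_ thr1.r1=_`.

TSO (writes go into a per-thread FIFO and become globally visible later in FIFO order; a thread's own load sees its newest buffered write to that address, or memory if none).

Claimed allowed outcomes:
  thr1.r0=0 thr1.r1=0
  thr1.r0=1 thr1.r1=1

outcome vector order: (thr1.r0,thr1.r1)
TSO: 3 outcomes — {00, 01, 11}
TSO∖claimed = {01}

missing: thr1.r0=0 thr1.r1=1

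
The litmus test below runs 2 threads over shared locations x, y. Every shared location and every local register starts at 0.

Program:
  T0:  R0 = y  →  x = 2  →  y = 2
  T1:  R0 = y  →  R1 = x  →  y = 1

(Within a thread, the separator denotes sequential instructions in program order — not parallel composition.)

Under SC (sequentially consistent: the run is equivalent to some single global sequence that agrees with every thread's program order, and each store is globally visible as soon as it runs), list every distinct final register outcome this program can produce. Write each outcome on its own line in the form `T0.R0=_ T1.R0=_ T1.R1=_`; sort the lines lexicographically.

outcome vector order: (T0.R0,T1.R0,T1.R1)
|SC outcomes| = 4

T0.R0=0 T1.R0=0 T1.R1=0
T0.R0=0 T1.R0=0 T1.R1=2
T0.R0=0 T1.R0=2 T1.R1=2
T0.R0=1 T1.R0=0 T1.R1=0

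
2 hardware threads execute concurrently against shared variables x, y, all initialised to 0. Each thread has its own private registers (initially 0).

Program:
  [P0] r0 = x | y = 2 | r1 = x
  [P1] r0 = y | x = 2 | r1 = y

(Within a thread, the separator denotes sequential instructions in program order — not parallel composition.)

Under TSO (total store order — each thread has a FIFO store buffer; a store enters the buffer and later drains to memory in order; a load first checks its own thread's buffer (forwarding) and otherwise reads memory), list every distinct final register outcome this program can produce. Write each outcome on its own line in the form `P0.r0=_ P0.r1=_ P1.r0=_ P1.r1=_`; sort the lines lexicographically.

P0.r0=0 P0.r1=0 P1.r0=0 P1.r1=0
P0.r0=0 P0.r1=0 P1.r0=0 P1.r1=2
P0.r0=0 P0.r1=0 P1.r0=2 P1.r1=2
P0.r0=0 P0.r1=2 P1.r0=0 P1.r1=0
P0.r0=0 P0.r1=2 P1.r0=0 P1.r1=2
P0.r0=0 P0.r1=2 P1.r0=2 P1.r1=2
P0.r0=2 P0.r1=2 P1.r0=0 P1.r1=0
P0.r0=2 P0.r1=2 P1.r0=0 P1.r1=2

outcome vector order: (P0.r0,P0.r1,P1.r0,P1.r1)
|TSO outcomes| = 8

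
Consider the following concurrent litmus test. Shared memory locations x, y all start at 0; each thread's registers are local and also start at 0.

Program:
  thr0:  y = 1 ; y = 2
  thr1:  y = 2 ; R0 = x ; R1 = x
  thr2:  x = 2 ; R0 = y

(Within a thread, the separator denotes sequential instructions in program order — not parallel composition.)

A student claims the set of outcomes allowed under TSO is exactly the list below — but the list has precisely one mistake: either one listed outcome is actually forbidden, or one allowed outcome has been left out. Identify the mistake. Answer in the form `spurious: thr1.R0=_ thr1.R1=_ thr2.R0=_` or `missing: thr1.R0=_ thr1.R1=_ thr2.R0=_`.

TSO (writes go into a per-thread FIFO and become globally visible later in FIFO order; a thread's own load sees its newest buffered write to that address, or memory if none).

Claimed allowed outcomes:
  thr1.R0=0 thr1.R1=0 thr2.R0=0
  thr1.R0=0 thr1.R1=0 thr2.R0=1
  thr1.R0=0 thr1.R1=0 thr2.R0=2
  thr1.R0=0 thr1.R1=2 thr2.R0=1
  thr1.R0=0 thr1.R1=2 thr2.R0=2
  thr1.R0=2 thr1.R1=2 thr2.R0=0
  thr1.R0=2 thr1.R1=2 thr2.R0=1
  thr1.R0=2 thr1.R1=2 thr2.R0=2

outcome vector order: (thr1.R0,thr1.R1,thr2.R0)
TSO: 9 outcomes — {<0 0 0>, <0 0 1>, <0 0 2>, <0 2 0>, <0 2 1>, <0 2 2>, <2 2 0>, <2 2 1>, <2 2 2>}
TSO∖claimed = {<0 2 0>}

missing: thr1.R0=0 thr1.R1=2 thr2.R0=0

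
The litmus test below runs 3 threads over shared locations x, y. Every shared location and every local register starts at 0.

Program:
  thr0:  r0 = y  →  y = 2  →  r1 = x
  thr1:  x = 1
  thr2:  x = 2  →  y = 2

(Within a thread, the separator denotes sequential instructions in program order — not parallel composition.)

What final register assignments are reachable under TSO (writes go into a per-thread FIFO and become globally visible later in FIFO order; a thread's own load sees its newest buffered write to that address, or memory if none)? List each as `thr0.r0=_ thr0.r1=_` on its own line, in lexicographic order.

thr0.r0=0 thr0.r1=0
thr0.r0=0 thr0.r1=1
thr0.r0=0 thr0.r1=2
thr0.r0=2 thr0.r1=1
thr0.r0=2 thr0.r1=2

outcome vector order: (thr0.r0,thr0.r1)
|TSO outcomes| = 5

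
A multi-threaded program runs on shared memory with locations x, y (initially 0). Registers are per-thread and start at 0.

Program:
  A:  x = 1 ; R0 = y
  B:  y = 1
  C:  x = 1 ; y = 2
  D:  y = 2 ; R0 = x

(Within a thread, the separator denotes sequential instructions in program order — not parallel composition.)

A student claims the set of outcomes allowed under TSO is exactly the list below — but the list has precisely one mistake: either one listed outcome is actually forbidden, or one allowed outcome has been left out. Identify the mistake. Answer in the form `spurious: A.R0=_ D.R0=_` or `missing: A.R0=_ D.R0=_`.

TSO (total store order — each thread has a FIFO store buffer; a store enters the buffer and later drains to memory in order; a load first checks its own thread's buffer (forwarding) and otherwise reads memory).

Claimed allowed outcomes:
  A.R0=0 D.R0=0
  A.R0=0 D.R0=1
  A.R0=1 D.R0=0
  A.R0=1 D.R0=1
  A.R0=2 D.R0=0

outcome vector order: (A.R0,D.R0)
TSO (6): 0/0, 0/1, 1/0, 1/1, 2/0, 2/1
TSO∖claimed = {2/1}

missing: A.R0=2 D.R0=1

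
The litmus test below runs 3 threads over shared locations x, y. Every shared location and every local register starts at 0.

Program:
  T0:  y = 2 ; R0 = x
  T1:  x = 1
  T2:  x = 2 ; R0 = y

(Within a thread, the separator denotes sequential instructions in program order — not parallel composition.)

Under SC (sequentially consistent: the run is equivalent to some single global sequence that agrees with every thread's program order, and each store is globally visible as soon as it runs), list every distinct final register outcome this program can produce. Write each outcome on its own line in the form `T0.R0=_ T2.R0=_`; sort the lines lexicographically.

outcome vector order: (T0.R0,T2.R0)
|SC outcomes| = 5

T0.R0=0 T2.R0=2
T0.R0=1 T2.R0=0
T0.R0=1 T2.R0=2
T0.R0=2 T2.R0=0
T0.R0=2 T2.R0=2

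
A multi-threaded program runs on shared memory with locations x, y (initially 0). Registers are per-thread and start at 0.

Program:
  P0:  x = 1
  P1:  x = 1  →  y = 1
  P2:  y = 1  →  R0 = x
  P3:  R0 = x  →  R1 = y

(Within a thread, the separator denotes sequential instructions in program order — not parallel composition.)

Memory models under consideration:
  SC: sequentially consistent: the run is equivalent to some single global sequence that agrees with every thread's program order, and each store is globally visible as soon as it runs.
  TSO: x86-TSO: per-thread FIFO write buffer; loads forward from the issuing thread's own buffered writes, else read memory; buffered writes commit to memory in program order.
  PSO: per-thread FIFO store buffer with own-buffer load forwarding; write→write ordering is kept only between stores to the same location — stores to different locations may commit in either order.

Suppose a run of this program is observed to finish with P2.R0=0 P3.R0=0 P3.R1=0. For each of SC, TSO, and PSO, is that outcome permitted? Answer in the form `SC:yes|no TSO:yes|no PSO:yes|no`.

outcome vector order: (P2.R0,P3.R0,P3.R1)
[SC] allowed = {(0,0,0), (0,0,1), (0,1,1), (1,0,0), (1,0,1), (1,1,0), (1,1,1)}
[TSO] allowed = {(0,0,0), (0,0,1), (0,1,0), (0,1,1), (1,0,0), (1,0,1), (1,1,0), (1,1,1)}
[PSO] allowed = {(0,0,0), (0,0,1), (0,1,0), (0,1,1), (1,0,0), (1,0,1), (1,1,0), (1,1,1)}
target (0,0,0) ∈ {SC,TSO,PSO}

SC:yes TSO:yes PSO:yes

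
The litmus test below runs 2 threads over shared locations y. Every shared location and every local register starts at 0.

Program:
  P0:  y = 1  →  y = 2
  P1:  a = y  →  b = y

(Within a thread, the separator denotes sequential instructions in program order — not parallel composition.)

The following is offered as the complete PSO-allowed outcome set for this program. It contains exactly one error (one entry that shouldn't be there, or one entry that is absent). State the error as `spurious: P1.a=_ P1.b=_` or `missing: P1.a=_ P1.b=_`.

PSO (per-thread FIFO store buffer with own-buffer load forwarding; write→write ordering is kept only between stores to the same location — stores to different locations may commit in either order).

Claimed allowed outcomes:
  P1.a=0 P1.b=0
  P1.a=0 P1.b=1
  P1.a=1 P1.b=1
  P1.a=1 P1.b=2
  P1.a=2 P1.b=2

outcome vector order: (P1.a,P1.b)
PSO (6): 00; 01; 02; 11; 12; 22
PSO∖claimed = {02}

missing: P1.a=0 P1.b=2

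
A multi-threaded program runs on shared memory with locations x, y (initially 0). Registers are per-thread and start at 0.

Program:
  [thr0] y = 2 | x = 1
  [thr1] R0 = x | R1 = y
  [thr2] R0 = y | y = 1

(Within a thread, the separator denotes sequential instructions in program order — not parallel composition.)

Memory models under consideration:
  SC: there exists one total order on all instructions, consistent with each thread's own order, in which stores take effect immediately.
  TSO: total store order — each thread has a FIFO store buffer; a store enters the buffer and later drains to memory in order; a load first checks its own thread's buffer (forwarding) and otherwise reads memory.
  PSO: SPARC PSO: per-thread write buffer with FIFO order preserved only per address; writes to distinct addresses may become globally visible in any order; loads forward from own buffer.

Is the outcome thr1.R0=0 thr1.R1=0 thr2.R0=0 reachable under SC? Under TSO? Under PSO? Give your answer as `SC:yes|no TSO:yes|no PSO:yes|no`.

SC:yes TSO:yes PSO:yes

outcome vector order: (thr1.R0,thr1.R1,thr2.R0)
under SC → (0,0,0) (0,0,2) (0,1,0) (0,1,2) (0,2,0) (0,2,2) (1,1,0) (1,1,2) (1,2,0) (1,2,2)
under TSO → (0,0,0) (0,0,2) (0,1,0) (0,1,2) (0,2,0) (0,2,2) (1,1,0) (1,1,2) (1,2,0) (1,2,2)
under PSO → (0,0,0) (0,0,2) (0,1,0) (0,1,2) (0,2,0) (0,2,2) (1,0,0) (1,0,2) (1,1,0) (1,1,2) (1,2,0) (1,2,2)
target (0,0,0) ∈ {SC,TSO,PSO}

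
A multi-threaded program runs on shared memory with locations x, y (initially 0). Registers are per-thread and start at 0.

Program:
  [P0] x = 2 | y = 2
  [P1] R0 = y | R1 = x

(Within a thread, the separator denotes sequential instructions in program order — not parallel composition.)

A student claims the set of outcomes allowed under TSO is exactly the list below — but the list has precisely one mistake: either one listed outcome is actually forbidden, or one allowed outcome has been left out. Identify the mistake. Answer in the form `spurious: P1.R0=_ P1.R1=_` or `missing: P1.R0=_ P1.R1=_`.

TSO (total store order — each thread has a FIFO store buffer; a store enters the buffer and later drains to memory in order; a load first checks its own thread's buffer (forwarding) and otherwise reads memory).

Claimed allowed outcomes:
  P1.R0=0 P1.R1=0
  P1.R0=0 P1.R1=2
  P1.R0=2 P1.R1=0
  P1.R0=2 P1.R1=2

spurious: P1.R0=2 P1.R1=0

outcome vector order: (P1.R0,P1.R1)
[TSO] allowed = {<0 0>, <0 2>, <2 2>}
claimed∖TSO = {<2 0>}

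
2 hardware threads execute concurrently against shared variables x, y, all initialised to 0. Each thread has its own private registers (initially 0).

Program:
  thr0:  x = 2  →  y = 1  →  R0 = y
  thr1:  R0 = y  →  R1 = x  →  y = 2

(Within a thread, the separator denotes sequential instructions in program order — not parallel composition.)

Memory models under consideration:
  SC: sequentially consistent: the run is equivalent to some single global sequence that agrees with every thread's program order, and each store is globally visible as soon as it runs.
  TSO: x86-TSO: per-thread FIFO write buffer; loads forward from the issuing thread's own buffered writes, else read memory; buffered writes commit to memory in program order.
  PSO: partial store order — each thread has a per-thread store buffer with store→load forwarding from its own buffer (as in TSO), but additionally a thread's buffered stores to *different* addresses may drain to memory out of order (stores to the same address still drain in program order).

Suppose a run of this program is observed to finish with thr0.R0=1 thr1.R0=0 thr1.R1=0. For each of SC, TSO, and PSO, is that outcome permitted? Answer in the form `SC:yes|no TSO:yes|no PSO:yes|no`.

outcome vector order: (thr0.R0,thr1.R0,thr1.R1)
SC (6): 100; 102; 112; 200; 202; 212
TSO (6): 100; 102; 112; 200; 202; 212
PSO (8): 100; 102; 110; 112; 200; 202; 210; 212
target 100 ∈ {SC,TSO,PSO}

SC:yes TSO:yes PSO:yes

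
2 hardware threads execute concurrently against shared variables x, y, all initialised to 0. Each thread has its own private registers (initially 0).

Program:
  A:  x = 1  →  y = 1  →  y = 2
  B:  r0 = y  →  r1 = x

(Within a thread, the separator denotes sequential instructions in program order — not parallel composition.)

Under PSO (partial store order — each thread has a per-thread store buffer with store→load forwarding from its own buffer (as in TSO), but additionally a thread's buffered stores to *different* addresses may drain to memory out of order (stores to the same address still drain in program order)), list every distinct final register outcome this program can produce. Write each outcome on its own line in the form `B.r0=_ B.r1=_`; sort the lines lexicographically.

outcome vector order: (B.r0,B.r1)
|PSO outcomes| = 6

B.r0=0 B.r1=0
B.r0=0 B.r1=1
B.r0=1 B.r1=0
B.r0=1 B.r1=1
B.r0=2 B.r1=0
B.r0=2 B.r1=1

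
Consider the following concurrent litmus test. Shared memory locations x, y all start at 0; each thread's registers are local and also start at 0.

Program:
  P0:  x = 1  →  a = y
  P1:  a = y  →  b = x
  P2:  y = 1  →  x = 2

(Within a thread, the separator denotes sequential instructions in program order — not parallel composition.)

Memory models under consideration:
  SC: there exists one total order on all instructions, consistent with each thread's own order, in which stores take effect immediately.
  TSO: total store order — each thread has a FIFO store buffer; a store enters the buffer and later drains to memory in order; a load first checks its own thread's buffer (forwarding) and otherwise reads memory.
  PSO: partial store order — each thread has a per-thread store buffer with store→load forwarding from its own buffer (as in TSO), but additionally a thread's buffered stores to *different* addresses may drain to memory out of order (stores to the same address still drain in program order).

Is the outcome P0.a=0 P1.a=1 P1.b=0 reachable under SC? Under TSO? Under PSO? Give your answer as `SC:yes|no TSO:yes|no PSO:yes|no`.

outcome vector order: (P0.a,P1.a,P1.b)
SC (11): 000; 001; 002; 011; 012; 100; 101; 102; 110; 111; 112
TSO (12): 000; 001; 002; 010; 011; 012; 100; 101; 102; 110; 111; 112
PSO (12): 000; 001; 002; 010; 011; 012; 100; 101; 102; 110; 111; 112
target 010 ∈ {TSO,PSO}

SC:no TSO:yes PSO:yes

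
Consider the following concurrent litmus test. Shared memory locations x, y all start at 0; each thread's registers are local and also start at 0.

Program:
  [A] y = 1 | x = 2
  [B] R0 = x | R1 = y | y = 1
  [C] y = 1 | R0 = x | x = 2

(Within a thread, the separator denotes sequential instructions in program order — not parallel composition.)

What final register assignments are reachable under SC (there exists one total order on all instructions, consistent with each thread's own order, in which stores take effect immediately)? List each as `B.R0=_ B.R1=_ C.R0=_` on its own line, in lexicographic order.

B.R0=0 B.R1=0 C.R0=0
B.R0=0 B.R1=0 C.R0=2
B.R0=0 B.R1=1 C.R0=0
B.R0=0 B.R1=1 C.R0=2
B.R0=2 B.R1=1 C.R0=0
B.R0=2 B.R1=1 C.R0=2

outcome vector order: (B.R0,B.R1,C.R0)
|SC outcomes| = 6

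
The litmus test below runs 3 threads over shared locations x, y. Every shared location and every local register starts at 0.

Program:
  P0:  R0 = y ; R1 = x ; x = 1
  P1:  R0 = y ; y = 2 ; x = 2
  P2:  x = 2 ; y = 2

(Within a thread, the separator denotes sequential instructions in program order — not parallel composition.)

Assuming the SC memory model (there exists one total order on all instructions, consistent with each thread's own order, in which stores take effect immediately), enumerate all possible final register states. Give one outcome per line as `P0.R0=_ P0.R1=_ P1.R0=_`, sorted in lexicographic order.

P0.R0=0 P0.R1=0 P1.R0=0
P0.R0=0 P0.R1=0 P1.R0=2
P0.R0=0 P0.R1=2 P1.R0=0
P0.R0=0 P0.R1=2 P1.R0=2
P0.R0=2 P0.R1=0 P1.R0=0
P0.R0=2 P0.R1=2 P1.R0=0
P0.R0=2 P0.R1=2 P1.R0=2

outcome vector order: (P0.R0,P0.R1,P1.R0)
|SC outcomes| = 7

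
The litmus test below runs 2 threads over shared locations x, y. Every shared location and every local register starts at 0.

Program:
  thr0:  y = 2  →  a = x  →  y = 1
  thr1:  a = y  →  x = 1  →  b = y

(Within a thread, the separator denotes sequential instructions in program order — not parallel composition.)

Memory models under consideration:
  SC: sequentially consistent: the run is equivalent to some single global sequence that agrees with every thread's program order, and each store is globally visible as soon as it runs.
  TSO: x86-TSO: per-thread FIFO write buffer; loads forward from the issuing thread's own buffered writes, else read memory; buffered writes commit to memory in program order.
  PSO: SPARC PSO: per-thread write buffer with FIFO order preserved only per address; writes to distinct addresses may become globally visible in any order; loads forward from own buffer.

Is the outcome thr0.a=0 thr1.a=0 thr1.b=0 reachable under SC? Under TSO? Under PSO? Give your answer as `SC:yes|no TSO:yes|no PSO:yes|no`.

SC:no TSO:yes PSO:yes

outcome vector order: (thr0.a,thr1.a,thr1.b)
under SC → (0,0,1), (0,0,2), (0,1,1), (0,2,1), (0,2,2), (1,0,0), (1,0,1), (1,0,2), (1,2,1), (1,2,2)
under TSO → (0,0,0), (0,0,1), (0,0,2), (0,1,1), (0,2,1), (0,2,2), (1,0,0), (1,0,1), (1,0,2), (1,2,1), (1,2,2)
under PSO → (0,0,0), (0,0,1), (0,0,2), (0,1,1), (0,2,1), (0,2,2), (1,0,0), (1,0,1), (1,0,2), (1,2,1), (1,2,2)
target (0,0,0) ∈ {TSO,PSO}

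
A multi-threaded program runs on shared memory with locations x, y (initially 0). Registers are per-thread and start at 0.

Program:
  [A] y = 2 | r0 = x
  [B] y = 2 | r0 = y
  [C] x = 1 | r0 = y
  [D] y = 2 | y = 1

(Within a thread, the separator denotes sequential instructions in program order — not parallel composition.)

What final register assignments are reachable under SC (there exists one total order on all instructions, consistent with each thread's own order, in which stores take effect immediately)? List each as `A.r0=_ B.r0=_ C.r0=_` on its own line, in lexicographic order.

A.r0=0 B.r0=1 C.r0=1
A.r0=0 B.r0=1 C.r0=2
A.r0=0 B.r0=2 C.r0=1
A.r0=0 B.r0=2 C.r0=2
A.r0=1 B.r0=1 C.r0=0
A.r0=1 B.r0=1 C.r0=1
A.r0=1 B.r0=1 C.r0=2
A.r0=1 B.r0=2 C.r0=0
A.r0=1 B.r0=2 C.r0=1
A.r0=1 B.r0=2 C.r0=2

outcome vector order: (A.r0,B.r0,C.r0)
|SC outcomes| = 10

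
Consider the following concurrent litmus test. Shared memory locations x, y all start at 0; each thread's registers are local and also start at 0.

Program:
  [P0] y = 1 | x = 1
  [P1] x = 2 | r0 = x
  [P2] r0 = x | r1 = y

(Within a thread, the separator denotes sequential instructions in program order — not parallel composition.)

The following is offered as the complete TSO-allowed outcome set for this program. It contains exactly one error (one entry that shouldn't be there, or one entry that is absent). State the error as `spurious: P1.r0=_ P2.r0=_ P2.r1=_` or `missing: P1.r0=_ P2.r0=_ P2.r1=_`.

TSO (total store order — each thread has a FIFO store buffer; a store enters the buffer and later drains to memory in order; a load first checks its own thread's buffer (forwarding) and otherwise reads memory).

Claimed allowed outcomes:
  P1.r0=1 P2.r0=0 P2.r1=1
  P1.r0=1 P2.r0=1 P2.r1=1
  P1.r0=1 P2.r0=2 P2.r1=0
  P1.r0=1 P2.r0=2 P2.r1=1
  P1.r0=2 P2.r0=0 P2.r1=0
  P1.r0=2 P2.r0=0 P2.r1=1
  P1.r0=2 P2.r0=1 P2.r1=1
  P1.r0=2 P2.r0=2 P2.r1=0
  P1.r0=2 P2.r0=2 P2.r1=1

missing: P1.r0=1 P2.r0=0 P2.r1=0

outcome vector order: (P1.r0,P2.r0,P2.r1)
TSO: 10 outcomes — {100 101 111 120 121 200 201 211 220 221}
TSO∖claimed = {100}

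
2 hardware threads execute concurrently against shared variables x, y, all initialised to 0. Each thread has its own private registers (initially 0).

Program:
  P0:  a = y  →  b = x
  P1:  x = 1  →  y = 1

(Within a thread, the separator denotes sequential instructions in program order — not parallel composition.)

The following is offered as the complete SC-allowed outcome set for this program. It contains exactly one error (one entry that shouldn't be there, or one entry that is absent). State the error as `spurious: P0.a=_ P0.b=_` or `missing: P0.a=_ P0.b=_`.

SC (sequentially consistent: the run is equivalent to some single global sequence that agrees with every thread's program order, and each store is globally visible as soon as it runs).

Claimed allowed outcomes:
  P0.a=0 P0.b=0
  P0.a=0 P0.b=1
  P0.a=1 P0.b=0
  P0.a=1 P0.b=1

outcome vector order: (P0.a,P0.b)
SC (3): <0 0>; <0 1>; <1 1>
claimed∖SC = {<1 0>}

spurious: P0.a=1 P0.b=0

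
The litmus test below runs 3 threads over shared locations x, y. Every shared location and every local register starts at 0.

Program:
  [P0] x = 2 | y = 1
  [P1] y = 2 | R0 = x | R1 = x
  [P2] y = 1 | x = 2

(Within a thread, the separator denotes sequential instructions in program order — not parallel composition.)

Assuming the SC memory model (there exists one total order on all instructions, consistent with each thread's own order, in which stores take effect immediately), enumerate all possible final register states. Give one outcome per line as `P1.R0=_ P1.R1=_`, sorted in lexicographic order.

P1.R0=0 P1.R1=0
P1.R0=0 P1.R1=2
P1.R0=2 P1.R1=2

outcome vector order: (P1.R0,P1.R1)
|SC outcomes| = 3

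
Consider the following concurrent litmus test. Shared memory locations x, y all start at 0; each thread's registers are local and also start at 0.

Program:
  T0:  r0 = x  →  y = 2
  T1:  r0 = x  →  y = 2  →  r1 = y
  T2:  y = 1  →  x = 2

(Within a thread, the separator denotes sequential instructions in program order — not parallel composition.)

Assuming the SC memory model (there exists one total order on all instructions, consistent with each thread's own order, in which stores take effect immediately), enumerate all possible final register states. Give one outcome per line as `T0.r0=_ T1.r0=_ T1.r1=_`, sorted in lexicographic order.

outcome vector order: (T0.r0,T1.r0,T1.r1)
|SC outcomes| = 6

T0.r0=0 T1.r0=0 T1.r1=1
T0.r0=0 T1.r0=0 T1.r1=2
T0.r0=0 T1.r0=2 T1.r1=2
T0.r0=2 T1.r0=0 T1.r1=1
T0.r0=2 T1.r0=0 T1.r1=2
T0.r0=2 T1.r0=2 T1.r1=2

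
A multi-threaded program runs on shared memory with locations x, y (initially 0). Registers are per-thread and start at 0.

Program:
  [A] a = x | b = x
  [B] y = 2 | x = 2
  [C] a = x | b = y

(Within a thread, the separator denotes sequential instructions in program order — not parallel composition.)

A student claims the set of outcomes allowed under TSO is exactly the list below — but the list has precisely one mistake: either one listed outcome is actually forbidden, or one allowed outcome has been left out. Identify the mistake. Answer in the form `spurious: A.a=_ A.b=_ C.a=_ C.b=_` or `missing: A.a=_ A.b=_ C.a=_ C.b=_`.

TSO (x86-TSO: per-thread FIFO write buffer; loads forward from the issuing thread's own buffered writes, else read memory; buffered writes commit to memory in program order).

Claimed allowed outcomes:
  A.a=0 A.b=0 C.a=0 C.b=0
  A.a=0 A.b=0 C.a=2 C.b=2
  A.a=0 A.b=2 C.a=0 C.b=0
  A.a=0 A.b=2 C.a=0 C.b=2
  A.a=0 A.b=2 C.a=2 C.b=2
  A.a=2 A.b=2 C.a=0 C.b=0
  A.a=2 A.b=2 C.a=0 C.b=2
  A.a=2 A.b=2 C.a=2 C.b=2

missing: A.a=0 A.b=0 C.a=0 C.b=2

outcome vector order: (A.a,A.b,C.a,C.b)
under TSO → (0,0,0,0); (0,0,0,2); (0,0,2,2); (0,2,0,0); (0,2,0,2); (0,2,2,2); (2,2,0,0); (2,2,0,2); (2,2,2,2)
TSO∖claimed = {(0,0,0,2)}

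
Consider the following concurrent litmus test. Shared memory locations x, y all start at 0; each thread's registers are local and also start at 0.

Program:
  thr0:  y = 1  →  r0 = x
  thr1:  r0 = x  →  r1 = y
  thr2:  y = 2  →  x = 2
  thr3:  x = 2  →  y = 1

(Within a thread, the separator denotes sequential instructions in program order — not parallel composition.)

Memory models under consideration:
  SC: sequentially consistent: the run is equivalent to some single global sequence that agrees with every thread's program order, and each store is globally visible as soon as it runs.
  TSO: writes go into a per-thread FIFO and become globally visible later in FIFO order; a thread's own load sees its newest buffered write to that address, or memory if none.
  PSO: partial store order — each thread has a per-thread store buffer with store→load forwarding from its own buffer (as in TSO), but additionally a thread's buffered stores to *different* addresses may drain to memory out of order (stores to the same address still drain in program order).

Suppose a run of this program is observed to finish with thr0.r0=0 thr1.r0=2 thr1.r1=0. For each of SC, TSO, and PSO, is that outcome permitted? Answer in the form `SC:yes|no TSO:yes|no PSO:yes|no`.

SC:no TSO:yes PSO:yes

outcome vector order: (thr0.r0,thr1.r0,thr1.r1)
SC: 11 outcomes — {<0 0 0>; <0 0 1>; <0 0 2>; <0 2 1>; <0 2 2>; <2 0 0>; <2 0 1>; <2 0 2>; <2 2 0>; <2 2 1>; <2 2 2>}
TSO: 12 outcomes — {<0 0 0>; <0 0 1>; <0 0 2>; <0 2 0>; <0 2 1>; <0 2 2>; <2 0 0>; <2 0 1>; <2 0 2>; <2 2 0>; <2 2 1>; <2 2 2>}
PSO: 12 outcomes — {<0 0 0>; <0 0 1>; <0 0 2>; <0 2 0>; <0 2 1>; <0 2 2>; <2 0 0>; <2 0 1>; <2 0 2>; <2 2 0>; <2 2 1>; <2 2 2>}
target <0 2 0> ∈ {TSO,PSO}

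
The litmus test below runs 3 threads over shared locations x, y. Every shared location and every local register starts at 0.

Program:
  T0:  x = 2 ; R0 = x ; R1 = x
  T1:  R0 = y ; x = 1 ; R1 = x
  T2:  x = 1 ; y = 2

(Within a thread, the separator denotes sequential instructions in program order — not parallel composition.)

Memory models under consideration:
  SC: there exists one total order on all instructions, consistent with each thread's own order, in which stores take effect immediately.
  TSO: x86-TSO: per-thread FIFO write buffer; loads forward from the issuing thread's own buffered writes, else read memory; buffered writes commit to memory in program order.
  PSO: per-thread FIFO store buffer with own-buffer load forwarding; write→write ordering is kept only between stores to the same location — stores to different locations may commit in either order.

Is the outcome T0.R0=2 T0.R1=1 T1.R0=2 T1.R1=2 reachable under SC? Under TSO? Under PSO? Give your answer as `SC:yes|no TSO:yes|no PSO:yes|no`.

SC:no TSO:no PSO:yes

outcome vector order: (T0.R0,T0.R1,T1.R0,T1.R1)
under SC → <1 1 0 1>, <1 1 0 2>, <1 1 2 1>, <2 1 0 1>, <2 1 0 2>, <2 1 2 1>, <2 2 0 1>, <2 2 0 2>, <2 2 2 1>, <2 2 2 2>
under TSO → <1 1 0 1>, <1 1 0 2>, <1 1 2 1>, <2 1 0 1>, <2 1 0 2>, <2 1 2 1>, <2 2 0 1>, <2 2 0 2>, <2 2 2 1>, <2 2 2 2>
under PSO → <1 1 0 1>, <1 1 0 2>, <1 1 2 1>, <1 1 2 2>, <2 1 0 1>, <2 1 0 2>, <2 1 2 1>, <2 1 2 2>, <2 2 0 1>, <2 2 0 2>, <2 2 2 1>, <2 2 2 2>
target <2 1 2 2> ∈ {PSO}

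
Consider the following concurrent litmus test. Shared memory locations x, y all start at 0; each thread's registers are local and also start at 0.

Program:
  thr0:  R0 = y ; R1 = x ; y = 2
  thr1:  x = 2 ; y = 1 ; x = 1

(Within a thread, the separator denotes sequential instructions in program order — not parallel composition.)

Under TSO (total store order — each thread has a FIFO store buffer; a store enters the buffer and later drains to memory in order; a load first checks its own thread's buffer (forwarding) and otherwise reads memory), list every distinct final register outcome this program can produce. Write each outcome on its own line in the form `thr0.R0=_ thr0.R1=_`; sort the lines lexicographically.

thr0.R0=0 thr0.R1=0
thr0.R0=0 thr0.R1=1
thr0.R0=0 thr0.R1=2
thr0.R0=1 thr0.R1=1
thr0.R0=1 thr0.R1=2

outcome vector order: (thr0.R0,thr0.R1)
|TSO outcomes| = 5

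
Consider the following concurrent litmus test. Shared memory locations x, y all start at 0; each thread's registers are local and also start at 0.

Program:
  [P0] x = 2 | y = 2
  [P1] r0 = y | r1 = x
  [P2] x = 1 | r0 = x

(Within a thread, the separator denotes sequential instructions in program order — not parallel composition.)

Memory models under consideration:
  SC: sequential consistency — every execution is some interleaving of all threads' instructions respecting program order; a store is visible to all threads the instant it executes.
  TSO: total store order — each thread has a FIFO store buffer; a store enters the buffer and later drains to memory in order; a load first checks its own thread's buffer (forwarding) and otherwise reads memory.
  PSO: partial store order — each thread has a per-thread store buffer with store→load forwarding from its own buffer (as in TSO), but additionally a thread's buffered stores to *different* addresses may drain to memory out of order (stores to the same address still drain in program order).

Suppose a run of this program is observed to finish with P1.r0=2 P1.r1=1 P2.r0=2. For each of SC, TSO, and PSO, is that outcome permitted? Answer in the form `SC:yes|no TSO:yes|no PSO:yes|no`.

outcome vector order: (P1.r0,P1.r1,P2.r0)
under SC → (0,0,1) (0,0,2) (0,1,1) (0,1,2) (0,2,1) (0,2,2) (2,1,1) (2,2,1) (2,2,2)
under TSO → (0,0,1) (0,0,2) (0,1,1) (0,1,2) (0,2,1) (0,2,2) (2,1,1) (2,2,1) (2,2,2)
under PSO → (0,0,1) (0,0,2) (0,1,1) (0,1,2) (0,2,1) (0,2,2) (2,0,1) (2,0,2) (2,1,1) (2,1,2) (2,2,1) (2,2,2)
target (2,1,2) ∈ {PSO}

SC:no TSO:no PSO:yes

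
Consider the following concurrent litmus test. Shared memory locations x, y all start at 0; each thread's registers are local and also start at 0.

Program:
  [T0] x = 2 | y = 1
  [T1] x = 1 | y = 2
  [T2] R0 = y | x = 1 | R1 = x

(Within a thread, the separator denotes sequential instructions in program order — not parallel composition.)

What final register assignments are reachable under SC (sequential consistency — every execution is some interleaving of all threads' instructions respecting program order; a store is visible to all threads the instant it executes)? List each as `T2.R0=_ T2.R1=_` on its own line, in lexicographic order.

outcome vector order: (T2.R0,T2.R1)
|SC outcomes| = 5

T2.R0=0 T2.R1=1
T2.R0=0 T2.R1=2
T2.R0=1 T2.R1=1
T2.R0=2 T2.R1=1
T2.R0=2 T2.R1=2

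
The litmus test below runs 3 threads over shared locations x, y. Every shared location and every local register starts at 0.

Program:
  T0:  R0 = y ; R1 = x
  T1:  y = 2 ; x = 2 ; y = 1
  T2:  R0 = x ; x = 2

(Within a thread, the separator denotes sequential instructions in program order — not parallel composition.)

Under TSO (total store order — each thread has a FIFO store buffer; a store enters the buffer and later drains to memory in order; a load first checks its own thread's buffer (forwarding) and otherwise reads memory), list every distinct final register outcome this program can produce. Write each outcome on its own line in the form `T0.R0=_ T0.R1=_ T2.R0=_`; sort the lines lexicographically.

outcome vector order: (T0.R0,T0.R1,T2.R0)
|TSO outcomes| = 10

T0.R0=0 T0.R1=0 T2.R0=0
T0.R0=0 T0.R1=0 T2.R0=2
T0.R0=0 T0.R1=2 T2.R0=0
T0.R0=0 T0.R1=2 T2.R0=2
T0.R0=1 T0.R1=2 T2.R0=0
T0.R0=1 T0.R1=2 T2.R0=2
T0.R0=2 T0.R1=0 T2.R0=0
T0.R0=2 T0.R1=0 T2.R0=2
T0.R0=2 T0.R1=2 T2.R0=0
T0.R0=2 T0.R1=2 T2.R0=2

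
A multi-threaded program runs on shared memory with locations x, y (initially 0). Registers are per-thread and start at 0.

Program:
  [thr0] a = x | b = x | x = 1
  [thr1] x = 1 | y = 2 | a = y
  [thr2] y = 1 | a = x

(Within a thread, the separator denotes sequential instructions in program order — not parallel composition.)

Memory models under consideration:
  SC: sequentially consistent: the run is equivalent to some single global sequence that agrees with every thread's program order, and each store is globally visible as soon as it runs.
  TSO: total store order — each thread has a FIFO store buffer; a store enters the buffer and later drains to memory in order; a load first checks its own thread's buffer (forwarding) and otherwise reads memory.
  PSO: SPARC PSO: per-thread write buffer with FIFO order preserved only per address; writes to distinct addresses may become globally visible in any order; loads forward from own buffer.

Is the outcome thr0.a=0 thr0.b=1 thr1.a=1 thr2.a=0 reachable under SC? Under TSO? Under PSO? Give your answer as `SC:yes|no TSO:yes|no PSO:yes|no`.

outcome vector order: (thr0.a,thr0.b,thr1.a,thr2.a)
under SC → 0/0/1/1 0/0/2/0 0/0/2/1 0/1/1/1 0/1/2/0 0/1/2/1 1/1/1/1 1/1/2/0 1/1/2/1
under TSO → 0/0/1/0 0/0/1/1 0/0/2/0 0/0/2/1 0/1/1/0 0/1/1/1 0/1/2/0 0/1/2/1 1/1/1/0 1/1/1/1 1/1/2/0 1/1/2/1
under PSO → 0/0/1/0 0/0/1/1 0/0/2/0 0/0/2/1 0/1/1/0 0/1/1/1 0/1/2/0 0/1/2/1 1/1/1/0 1/1/1/1 1/1/2/0 1/1/2/1
target 0/1/1/0 ∈ {TSO,PSO}

SC:no TSO:yes PSO:yes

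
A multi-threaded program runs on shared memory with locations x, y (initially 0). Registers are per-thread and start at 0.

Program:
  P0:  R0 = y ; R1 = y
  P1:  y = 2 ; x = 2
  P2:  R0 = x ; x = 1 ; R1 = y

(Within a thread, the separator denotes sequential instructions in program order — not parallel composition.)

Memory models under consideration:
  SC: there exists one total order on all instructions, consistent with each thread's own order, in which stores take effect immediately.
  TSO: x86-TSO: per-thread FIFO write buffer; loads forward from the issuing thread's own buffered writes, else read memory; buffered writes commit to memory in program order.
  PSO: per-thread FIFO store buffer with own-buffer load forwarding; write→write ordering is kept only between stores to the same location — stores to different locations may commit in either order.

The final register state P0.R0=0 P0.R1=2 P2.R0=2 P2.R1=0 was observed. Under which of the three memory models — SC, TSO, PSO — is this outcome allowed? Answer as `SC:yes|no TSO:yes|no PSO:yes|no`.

outcome vector order: (P0.R0,P0.R1,P2.R0,P2.R1)
[SC] allowed = {(0,0,0,0) (0,0,0,2) (0,0,2,2) (0,2,0,0) (0,2,0,2) (0,2,2,2) (2,2,0,0) (2,2,0,2) (2,2,2,2)}
[TSO] allowed = {(0,0,0,0) (0,0,0,2) (0,0,2,2) (0,2,0,0) (0,2,0,2) (0,2,2,2) (2,2,0,0) (2,2,0,2) (2,2,2,2)}
[PSO] allowed = {(0,0,0,0) (0,0,0,2) (0,0,2,0) (0,0,2,2) (0,2,0,0) (0,2,0,2) (0,2,2,0) (0,2,2,2) (2,2,0,0) (2,2,0,2) (2,2,2,0) (2,2,2,2)}
target (0,2,2,0) ∈ {PSO}

SC:no TSO:no PSO:yes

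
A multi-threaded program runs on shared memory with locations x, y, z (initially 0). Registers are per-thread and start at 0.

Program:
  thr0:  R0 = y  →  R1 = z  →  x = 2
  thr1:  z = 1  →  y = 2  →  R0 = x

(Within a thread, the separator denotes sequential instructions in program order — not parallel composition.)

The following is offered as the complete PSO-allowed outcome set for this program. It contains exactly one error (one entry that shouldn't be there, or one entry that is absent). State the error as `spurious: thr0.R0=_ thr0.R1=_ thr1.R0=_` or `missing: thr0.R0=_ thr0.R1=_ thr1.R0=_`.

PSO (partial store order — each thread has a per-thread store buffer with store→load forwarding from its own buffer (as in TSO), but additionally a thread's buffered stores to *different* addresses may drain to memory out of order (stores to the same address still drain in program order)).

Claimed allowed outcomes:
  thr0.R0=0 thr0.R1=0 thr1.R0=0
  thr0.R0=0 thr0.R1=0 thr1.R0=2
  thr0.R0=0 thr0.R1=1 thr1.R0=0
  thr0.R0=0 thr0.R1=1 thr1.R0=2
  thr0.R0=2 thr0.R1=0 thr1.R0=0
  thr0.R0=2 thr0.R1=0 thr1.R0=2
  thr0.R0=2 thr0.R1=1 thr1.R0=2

missing: thr0.R0=2 thr0.R1=1 thr1.R0=0

outcome vector order: (thr0.R0,thr0.R1,thr1.R0)
PSO (8): 000, 002, 010, 012, 200, 202, 210, 212
PSO∖claimed = {210}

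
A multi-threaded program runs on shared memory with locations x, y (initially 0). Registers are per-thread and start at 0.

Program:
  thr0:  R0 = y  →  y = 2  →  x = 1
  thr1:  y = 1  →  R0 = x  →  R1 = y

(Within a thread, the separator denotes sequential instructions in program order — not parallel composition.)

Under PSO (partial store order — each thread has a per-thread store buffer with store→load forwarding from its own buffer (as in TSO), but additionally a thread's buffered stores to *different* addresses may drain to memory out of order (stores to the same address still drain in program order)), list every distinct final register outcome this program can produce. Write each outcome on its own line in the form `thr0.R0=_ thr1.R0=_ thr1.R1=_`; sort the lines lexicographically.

outcome vector order: (thr0.R0,thr1.R0,thr1.R1)
|PSO outcomes| = 8

thr0.R0=0 thr1.R0=0 thr1.R1=1
thr0.R0=0 thr1.R0=0 thr1.R1=2
thr0.R0=0 thr1.R0=1 thr1.R1=1
thr0.R0=0 thr1.R0=1 thr1.R1=2
thr0.R0=1 thr1.R0=0 thr1.R1=1
thr0.R0=1 thr1.R0=0 thr1.R1=2
thr0.R0=1 thr1.R0=1 thr1.R1=1
thr0.R0=1 thr1.R0=1 thr1.R1=2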